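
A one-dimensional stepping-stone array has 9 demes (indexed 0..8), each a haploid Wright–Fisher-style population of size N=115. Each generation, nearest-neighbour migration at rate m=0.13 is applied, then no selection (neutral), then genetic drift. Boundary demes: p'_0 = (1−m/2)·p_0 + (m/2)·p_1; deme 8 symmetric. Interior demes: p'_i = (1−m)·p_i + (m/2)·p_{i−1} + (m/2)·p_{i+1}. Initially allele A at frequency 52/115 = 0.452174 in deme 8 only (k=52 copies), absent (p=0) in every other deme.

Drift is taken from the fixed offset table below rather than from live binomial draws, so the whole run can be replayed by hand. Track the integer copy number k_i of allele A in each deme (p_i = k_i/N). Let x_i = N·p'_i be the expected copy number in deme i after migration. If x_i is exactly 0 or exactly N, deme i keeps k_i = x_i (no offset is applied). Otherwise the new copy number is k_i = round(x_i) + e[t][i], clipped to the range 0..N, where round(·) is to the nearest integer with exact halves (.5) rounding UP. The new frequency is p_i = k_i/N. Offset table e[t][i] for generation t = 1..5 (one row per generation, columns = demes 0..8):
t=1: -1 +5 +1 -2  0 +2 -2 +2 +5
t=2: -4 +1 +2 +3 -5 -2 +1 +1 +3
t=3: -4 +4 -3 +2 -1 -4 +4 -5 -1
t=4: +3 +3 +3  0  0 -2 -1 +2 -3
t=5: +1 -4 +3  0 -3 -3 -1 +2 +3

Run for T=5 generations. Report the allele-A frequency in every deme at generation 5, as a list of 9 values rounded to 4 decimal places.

t=0: k=[0 0 0 0 0 0 0 0 52]
t=1: x=[0.0000 0.0000 0.0000 0.0000 0.0000 0.0000 0.0000 3.3800 48.6200] k=[0 0 0 0 0 0 0 5 54]
t=2: x=[0.0000 0.0000 0.0000 0.0000 0.0000 0.0000 0.3250 7.8600 50.8150] k=[0 0 0 0 0 0 1 9 54]
t=3: x=[0.0000 0.0000 0.0000 0.0000 0.0000 0.0650 1.4550 11.4050 51.0750] k=[0 0 0 0 0 0 5 6 50]
t=4: x=[0.0000 0.0000 0.0000 0.0000 0.0000 0.3250 4.7400 8.7950 47.1400] k=[0 0 0 0 0 0 4 11 44]
t=5: x=[0.0000 0.0000 0.0000 0.0000 0.0000 0.2600 4.1950 12.6900 41.8550] k=[0 0 0 0 0 0 3 15 45]

[0.0000, 0.0000, 0.0000, 0.0000, 0.0000, 0.0000, 0.0261, 0.1304, 0.3913]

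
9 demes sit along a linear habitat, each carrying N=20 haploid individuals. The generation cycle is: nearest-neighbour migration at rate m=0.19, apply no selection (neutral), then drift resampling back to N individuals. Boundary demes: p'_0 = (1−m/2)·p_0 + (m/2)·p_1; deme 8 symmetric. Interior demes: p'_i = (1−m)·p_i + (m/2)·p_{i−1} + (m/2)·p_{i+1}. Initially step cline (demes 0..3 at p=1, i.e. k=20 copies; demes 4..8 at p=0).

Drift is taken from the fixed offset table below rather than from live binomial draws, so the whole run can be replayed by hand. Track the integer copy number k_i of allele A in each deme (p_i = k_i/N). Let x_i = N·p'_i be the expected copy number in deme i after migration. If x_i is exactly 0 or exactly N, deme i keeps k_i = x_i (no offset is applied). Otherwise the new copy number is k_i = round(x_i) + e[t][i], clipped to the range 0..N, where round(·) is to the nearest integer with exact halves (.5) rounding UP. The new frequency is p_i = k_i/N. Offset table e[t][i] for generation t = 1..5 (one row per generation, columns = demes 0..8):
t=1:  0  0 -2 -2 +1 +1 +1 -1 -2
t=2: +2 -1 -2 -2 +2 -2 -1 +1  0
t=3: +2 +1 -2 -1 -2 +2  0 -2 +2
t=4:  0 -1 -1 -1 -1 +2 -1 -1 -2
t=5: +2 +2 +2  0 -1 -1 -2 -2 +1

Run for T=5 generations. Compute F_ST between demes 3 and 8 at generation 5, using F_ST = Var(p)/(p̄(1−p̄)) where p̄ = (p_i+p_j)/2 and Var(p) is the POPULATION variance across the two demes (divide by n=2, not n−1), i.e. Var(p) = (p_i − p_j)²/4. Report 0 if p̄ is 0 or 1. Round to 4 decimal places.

0.3793

t=0: k=[20 20 20 20 0 0 0 0 0]
t=1: x=[20.0000 20.0000 20.0000 18.1000 1.9000 0.0000 0.0000 0.0000 0.0000] k=[20 20 20 16 3 0 0 0 0]
t=2: x=[20.0000 20.0000 19.6200 15.1450 3.9500 0.2850 0.0000 0.0000 0.0000] k=[20 20 18 13 6 0 0 0 0]
t=3: x=[20.0000 19.8100 17.7150 12.8100 6.0950 0.5700 0.0000 0.0000 0.0000] k=[20 20 16 12 4 3 0 0 0]
t=4: x=[20.0000 19.6200 16.0000 11.6200 4.6650 2.8100 0.2850 0.0000 0.0000] k=[20 19 15 11 4 5 0 0 0]
t=5: x=[19.9050 18.7150 15.0000 10.7150 4.7600 4.4300 0.4750 0.0000 0.0000] k=[20 20 17 11 4 3 0 0 0]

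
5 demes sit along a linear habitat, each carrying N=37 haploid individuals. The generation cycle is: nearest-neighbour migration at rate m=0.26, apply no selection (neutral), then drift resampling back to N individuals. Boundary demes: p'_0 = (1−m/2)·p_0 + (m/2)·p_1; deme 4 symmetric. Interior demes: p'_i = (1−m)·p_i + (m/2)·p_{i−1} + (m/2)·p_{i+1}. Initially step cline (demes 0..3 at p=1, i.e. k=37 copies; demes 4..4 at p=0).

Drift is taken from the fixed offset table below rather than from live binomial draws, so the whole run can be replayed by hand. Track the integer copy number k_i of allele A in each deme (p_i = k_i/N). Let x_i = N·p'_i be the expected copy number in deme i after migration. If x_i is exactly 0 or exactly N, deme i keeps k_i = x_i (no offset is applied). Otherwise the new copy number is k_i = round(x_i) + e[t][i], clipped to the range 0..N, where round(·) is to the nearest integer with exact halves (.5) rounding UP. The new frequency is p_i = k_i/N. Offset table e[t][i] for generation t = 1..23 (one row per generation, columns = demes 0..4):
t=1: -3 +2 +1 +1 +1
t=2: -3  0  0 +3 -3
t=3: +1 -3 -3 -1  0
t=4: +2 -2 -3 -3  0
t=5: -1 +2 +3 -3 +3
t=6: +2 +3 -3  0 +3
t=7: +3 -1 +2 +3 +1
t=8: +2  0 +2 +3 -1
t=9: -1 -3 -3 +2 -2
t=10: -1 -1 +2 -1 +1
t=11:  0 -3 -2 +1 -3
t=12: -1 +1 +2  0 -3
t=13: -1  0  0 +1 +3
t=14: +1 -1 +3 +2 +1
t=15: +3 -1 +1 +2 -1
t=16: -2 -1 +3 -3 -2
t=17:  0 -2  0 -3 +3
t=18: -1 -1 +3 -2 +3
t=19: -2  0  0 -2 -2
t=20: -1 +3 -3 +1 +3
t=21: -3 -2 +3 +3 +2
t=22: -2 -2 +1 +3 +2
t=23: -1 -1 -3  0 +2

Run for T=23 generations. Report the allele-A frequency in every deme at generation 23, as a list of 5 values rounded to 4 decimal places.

t=0: k=[37 37 37 37 0]
t=1: x=[37.0000 37.0000 37.0000 32.1900 4.8100] k=[37 37 37 33 6]
t=2: x=[37.0000 37.0000 36.4800 30.0100 9.5100] k=[37 37 36 33 7]
t=3: x=[37.0000 36.8700 35.7400 30.0100 10.3800] k=[37 34 33 29 10]
t=4: x=[36.6100 34.2600 32.6100 27.0500 12.4700] k=[37 32 30 24 12]
t=5: x=[36.3500 32.3900 29.4800 23.2200 13.5600] k=[35 34 32 20 17]
t=6: x=[34.8700 33.8700 30.7000 21.1700 17.3900] k=[37 37 28 21 20]
t=7: x=[37.0000 35.8300 28.2600 21.7800 20.1300] k=[37 35 30 25 21]
t=8: x=[36.7400 34.6100 30.0000 25.1300 21.5200] k=[37 35 32 28 21]
t=9: x=[36.7400 34.8700 31.8700 27.6100 21.9100] k=[36 32 29 30 20]
t=10: x=[35.4800 32.1300 29.5200 28.5700 21.3000] k=[34 31 32 28 22]
t=11: x=[33.6100 31.5200 31.3500 27.7400 22.7800] k=[34 29 29 29 20]
t=12: x=[33.3500 29.6500 29.0000 27.8300 21.1700] k=[32 31 31 28 18]
t=13: x=[31.8700 31.1300 30.6100 27.0900 19.3000] k=[31 31 31 28 22]
t=14: x=[31.0000 31.0000 30.6100 27.6100 22.7800] k=[32 30 34 30 24]
t=15: x=[31.7400 30.7800 32.9600 29.7400 24.7800] k=[35 30 34 32 24]
t=16: x=[34.3500 31.1700 33.2200 31.2200 25.0400] k=[32 30 36 28 23]
t=17: x=[31.7400 31.0400 34.1800 28.3900 23.6500] k=[32 29 34 25 27]
t=18: x=[31.6100 30.0400 32.1800 26.4300 26.7400] k=[31 29 35 24 30]
t=19: x=[30.7400 30.0400 32.7900 26.2100 29.2200] k=[29 30 33 24 27]
t=20: x=[29.1300 30.2600 31.4400 25.5600 26.6100] k=[28 33 28 27 30]
t=21: x=[28.6500 31.7000 28.5200 27.5200 29.6100] k=[26 30 32 31 32]
t=22: x=[26.5200 29.7400 31.6100 31.2600 31.8700] k=[25 28 33 34 34]
t=23: x=[25.3900 28.2600 32.4800 33.8700 34.0000] k=[24 27 29 34 36]

[0.6486, 0.7297, 0.7838, 0.9189, 0.9730]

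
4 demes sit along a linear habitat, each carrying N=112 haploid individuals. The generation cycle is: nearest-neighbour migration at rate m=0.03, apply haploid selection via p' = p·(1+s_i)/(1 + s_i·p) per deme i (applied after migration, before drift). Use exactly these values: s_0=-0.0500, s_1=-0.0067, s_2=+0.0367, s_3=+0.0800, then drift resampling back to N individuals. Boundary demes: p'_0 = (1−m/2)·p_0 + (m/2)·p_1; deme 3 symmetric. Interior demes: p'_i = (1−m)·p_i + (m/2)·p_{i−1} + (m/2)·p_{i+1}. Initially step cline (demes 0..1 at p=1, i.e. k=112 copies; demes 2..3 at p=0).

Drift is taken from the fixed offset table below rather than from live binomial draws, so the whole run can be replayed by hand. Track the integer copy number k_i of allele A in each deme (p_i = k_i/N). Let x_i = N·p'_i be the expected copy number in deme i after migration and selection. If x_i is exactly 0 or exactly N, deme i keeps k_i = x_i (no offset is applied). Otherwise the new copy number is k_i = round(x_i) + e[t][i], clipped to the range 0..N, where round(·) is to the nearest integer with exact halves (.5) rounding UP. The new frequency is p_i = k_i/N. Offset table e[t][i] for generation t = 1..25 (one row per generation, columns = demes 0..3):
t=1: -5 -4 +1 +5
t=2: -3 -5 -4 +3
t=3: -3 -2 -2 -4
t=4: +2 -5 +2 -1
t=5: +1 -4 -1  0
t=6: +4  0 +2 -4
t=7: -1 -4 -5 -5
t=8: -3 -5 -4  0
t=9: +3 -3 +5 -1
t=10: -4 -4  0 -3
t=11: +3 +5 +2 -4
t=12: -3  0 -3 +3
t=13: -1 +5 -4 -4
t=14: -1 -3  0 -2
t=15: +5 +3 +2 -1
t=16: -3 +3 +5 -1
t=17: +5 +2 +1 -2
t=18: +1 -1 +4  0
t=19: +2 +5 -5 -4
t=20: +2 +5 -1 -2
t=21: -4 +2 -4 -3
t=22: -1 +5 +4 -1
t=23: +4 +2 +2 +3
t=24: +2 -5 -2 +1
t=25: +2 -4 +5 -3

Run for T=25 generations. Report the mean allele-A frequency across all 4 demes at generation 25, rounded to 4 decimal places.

0.4643

t=0: k=[112 112 0 0]
t=1: x=[112.0000 110.3088 1.7407 0.0000] k=[112 106 3 0]
t=2: x=[111.9053 104.4981 4.6583 0.0486] k=[109 99 1 3]
t=3: x=[108.6891 97.5958 2.5896 3.2008] k=[106 96 1 0]
t=4: x=[105.5450 94.6266 2.4965 0.0162] k=[108 90 4 0]
t=5: x=[107.5143 88.8568 5.4127 0.0648] k=[109 85 4 0]
t=6: x=[108.4687 84.0041 5.3352 0.0648] k=[112 84 7 0]
t=7: x=[111.5580 83.1212 8.3235 0.1134] k=[111 79 3 0]
t=8: x=[110.4432 78.1815 4.2396 0.0486] k=[107 73 0 0]
t=9: x=[106.2150 72.2428 1.1348 0.0000] k=[109 69 6 0]
t=10: x=[108.2169 68.4762 7.0907 0.0972] k=[104 64 7 0]
t=11: x=[102.9838 63.5603 8.0141 0.1134] k=[106 69 10 0]
t=12: x=[105.1212 68.4913 11.0900 0.1620] k=[102 68 8 3]
t=13: x=[100.9912 67.4297 9.1225 3.3137] k=[100 72 5 0]
t=14: x=[99.0022 71.2409 6.1357 0.0810] k=[98 68 6 0]
t=15: x=[96.8921 67.3396 7.0752 0.0972] k=[102 70 9 0]
t=16: x=[101.0225 69.3877 10.1065 0.1458] k=[98 72 15 0]
t=17: x=[96.9544 71.3611 16.1211 0.2430] k=[102 73 17 0]
t=18: x=[101.0694 72.4231 18.1259 0.2753] k=[102 71 22 0]
t=19: x=[101.0381 70.5546 23.0580 0.3563] k=[103 76 18 0]
t=20: x=[102.1436 75.3695 19.1658 0.2915] k=[104 80 18 0]
t=21: x=[103.2344 79.2745 19.2273 0.2915] k=[99 81 15 0]
t=22: x=[98.1181 80.1269 16.2596 0.2430] k=[97 85 20 0]
t=23: x=[96.1342 84.0643 21.2895 0.3239] k=[100 86 23 3]
t=24: x=[99.2207 85.1279 24.3243 3.5556] k=[101 80 22 5]
t=25: x=[100.1525 79.2895 23.2725 5.6542] k=[102 75 28 3]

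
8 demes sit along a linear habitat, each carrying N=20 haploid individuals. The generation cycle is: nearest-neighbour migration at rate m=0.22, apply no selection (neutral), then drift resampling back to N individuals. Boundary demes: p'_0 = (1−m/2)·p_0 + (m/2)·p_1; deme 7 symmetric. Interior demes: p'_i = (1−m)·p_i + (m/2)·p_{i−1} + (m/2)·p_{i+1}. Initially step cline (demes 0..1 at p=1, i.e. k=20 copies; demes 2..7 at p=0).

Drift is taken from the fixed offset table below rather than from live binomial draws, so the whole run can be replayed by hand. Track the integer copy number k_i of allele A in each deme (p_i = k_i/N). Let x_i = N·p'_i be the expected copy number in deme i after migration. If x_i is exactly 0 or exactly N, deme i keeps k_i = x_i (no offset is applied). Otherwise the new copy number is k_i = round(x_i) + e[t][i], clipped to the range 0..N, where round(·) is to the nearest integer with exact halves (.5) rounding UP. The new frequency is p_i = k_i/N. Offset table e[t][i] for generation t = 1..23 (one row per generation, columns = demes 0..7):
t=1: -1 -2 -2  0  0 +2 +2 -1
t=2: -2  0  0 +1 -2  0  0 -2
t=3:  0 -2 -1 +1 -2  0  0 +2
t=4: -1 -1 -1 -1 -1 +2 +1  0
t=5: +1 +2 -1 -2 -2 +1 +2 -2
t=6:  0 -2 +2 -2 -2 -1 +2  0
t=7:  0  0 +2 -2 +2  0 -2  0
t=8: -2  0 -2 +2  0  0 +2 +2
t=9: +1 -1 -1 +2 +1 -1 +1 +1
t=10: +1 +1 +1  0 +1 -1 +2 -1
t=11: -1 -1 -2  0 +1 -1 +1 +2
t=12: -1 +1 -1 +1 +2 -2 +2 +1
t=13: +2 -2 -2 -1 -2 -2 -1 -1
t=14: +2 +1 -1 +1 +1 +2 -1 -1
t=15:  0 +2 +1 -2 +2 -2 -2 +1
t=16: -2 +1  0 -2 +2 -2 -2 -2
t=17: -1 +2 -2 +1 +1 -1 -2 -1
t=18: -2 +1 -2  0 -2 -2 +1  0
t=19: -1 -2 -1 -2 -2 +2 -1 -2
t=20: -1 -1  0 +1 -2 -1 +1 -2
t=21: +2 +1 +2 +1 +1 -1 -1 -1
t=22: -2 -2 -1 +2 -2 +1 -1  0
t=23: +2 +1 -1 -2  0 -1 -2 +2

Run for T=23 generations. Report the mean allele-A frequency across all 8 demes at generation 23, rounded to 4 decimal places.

t=0: k=[20 20 0 0 0 0 0 0]
t=1: x=[20.0000 17.8000 2.2000 0.0000 0.0000 0.0000 0.0000 0.0000] k=[20 16 0 0 0 0 0 0]
t=2: x=[19.5600 14.6800 1.7600 0.0000 0.0000 0.0000 0.0000 0.0000] k=[18 15 2 0 0 0 0 0]
t=3: x=[17.6700 13.9000 3.2100 0.2200 0.0000 0.0000 0.0000 0.0000] k=[18 12 2 1 0 0 0 0]
t=4: x=[17.3400 11.5600 2.9900 1.0000 0.1100 0.0000 0.0000 0.0000] k=[16 11 2 0 0 0 0 0]
t=5: x=[15.4500 10.5600 2.7700 0.2200 0.0000 0.0000 0.0000 0.0000] k=[16 13 2 0 0 0 0 0]
t=6: x=[15.6700 12.1200 2.9900 0.2200 0.0000 0.0000 0.0000 0.0000] k=[16 10 5 0 0 0 0 0]
t=7: x=[15.3400 10.1100 5.0000 0.5500 0.0000 0.0000 0.0000 0.0000] k=[15 10 7 0 0 0 0 0]
t=8: x=[14.4500 10.2200 6.5600 0.7700 0.0000 0.0000 0.0000 0.0000] k=[12 10 5 3 0 0 0 0]
t=9: x=[11.7800 9.6700 5.3300 2.8900 0.3300 0.0000 0.0000 0.0000] k=[13 9 4 5 1 0 0 0]
t=10: x=[12.5600 8.8900 4.6600 4.4500 1.3300 0.1100 0.0000 0.0000] k=[14 10 6 4 2 0 0 0]
t=11: x=[13.5600 10.0000 6.2200 4.0000 2.0000 0.2200 0.0000 0.0000] k=[13 9 4 4 3 0 0 0]
t=12: x=[12.5600 8.8900 4.5500 3.8900 2.7800 0.3300 0.0000 0.0000] k=[12 10 4 5 5 0 0 0]
t=13: x=[11.7800 9.5600 4.7700 4.8900 4.4500 0.5500 0.0000 0.0000] k=[14 8 3 4 2 0 0 0]
t=14: x=[13.3400 8.1100 3.6600 3.6700 2.0000 0.2200 0.0000 0.0000] k=[15 9 3 5 3 2 0 0]
t=15: x=[14.3400 9.0000 3.8800 4.5600 3.1100 1.8900 0.2200 0.0000] k=[14 11 5 3 5 0 0 0]
t=16: x=[13.6700 10.6700 5.4400 3.4400 4.2300 0.5500 0.0000 0.0000] k=[12 12 5 1 6 0 0 0]
t=17: x=[12.0000 11.2300 5.3300 1.9900 4.7900 0.6600 0.0000 0.0000] k=[11 13 3 3 6 0 0 0]
t=18: x=[11.2200 11.6800 4.1000 3.3300 5.0100 0.6600 0.0000 0.0000] k=[9 13 2 3 3 0 0 0]
t=19: x=[9.4400 11.3500 3.3200 2.8900 2.6700 0.3300 0.0000 0.0000] k=[8 9 2 1 1 2 0 0]
t=20: x=[8.1100 8.1200 2.6600 1.1100 1.1100 1.6700 0.2200 0.0000] k=[7 7 3 2 0 1 1 0]
t=21: x=[7.0000 6.5600 3.3300 1.8900 0.3300 0.8900 0.8900 0.1100] k=[9 8 5 3 1 0 0 0]
t=22: x=[8.8900 7.7800 5.1100 3.0000 1.1100 0.1100 0.0000 0.0000] k=[7 6 4 5 0 1 0 0]
t=23: x=[6.8900 5.8900 4.3300 4.3400 0.6600 0.7800 0.1100 0.0000] k=[9 7 3 2 1 0 0 0]

0.1375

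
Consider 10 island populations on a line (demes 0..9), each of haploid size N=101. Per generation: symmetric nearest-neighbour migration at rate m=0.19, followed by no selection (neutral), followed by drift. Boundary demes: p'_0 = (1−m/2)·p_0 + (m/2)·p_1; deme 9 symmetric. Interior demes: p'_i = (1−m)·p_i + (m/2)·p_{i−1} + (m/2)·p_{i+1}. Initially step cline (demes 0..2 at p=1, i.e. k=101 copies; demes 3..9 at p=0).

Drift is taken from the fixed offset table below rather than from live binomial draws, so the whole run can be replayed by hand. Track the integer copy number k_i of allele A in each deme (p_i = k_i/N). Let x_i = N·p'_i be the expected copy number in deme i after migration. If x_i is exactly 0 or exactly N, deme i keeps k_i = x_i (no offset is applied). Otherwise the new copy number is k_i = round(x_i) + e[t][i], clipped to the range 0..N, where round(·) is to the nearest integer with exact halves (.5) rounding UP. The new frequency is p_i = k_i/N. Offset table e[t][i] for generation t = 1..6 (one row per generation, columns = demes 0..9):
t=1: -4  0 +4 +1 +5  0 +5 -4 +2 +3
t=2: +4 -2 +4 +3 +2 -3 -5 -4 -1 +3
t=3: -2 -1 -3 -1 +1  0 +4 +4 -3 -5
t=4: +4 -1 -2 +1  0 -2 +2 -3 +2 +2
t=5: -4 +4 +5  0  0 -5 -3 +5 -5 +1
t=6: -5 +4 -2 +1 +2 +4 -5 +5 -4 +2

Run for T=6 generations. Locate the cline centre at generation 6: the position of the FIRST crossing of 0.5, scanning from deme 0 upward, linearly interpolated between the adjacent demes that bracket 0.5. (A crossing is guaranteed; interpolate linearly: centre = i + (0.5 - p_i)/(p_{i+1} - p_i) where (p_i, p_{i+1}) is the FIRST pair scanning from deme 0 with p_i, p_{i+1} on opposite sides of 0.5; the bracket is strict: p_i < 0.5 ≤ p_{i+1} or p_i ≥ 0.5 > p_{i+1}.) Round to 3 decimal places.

2.603

t=0: k=[101 101 101 0 0 0 0 0 0 0]
t=1: x=[101.0000 101.0000 91.4050 9.5950 0.0000 0.0000 0.0000 0.0000 0.0000 0.0000] k=[101 101 95 11 0 0 0 0 0 0]
t=2: x=[101.0000 100.4300 87.5900 17.9350 1.0450 0.0000 0.0000 0.0000 0.0000 0.0000] k=[101 98 92 21 3 0 0 0 0 0]
t=3: x=[100.7150 97.7150 85.8250 26.0350 4.4250 0.2850 0.0000 0.0000 0.0000 0.0000] k=[99 97 83 25 5 0 0 0 0 0]
t=4: x=[98.8100 95.8600 78.8200 28.6100 6.4250 0.4750 0.0000 0.0000 0.0000 0.0000] k=[101 95 77 30 6 0 0 0 0 0]
t=5: x=[100.4300 93.8600 74.2450 32.1850 7.7100 0.5700 0.0000 0.0000 0.0000 0.0000] k=[96 98 79 32 8 0 0 0 0 0]
t=6: x=[96.1900 96.0050 76.3400 34.1850 9.5200 0.7600 0.0000 0.0000 0.0000 0.0000] k=[91 100 74 35 12 5 0 0 0 0]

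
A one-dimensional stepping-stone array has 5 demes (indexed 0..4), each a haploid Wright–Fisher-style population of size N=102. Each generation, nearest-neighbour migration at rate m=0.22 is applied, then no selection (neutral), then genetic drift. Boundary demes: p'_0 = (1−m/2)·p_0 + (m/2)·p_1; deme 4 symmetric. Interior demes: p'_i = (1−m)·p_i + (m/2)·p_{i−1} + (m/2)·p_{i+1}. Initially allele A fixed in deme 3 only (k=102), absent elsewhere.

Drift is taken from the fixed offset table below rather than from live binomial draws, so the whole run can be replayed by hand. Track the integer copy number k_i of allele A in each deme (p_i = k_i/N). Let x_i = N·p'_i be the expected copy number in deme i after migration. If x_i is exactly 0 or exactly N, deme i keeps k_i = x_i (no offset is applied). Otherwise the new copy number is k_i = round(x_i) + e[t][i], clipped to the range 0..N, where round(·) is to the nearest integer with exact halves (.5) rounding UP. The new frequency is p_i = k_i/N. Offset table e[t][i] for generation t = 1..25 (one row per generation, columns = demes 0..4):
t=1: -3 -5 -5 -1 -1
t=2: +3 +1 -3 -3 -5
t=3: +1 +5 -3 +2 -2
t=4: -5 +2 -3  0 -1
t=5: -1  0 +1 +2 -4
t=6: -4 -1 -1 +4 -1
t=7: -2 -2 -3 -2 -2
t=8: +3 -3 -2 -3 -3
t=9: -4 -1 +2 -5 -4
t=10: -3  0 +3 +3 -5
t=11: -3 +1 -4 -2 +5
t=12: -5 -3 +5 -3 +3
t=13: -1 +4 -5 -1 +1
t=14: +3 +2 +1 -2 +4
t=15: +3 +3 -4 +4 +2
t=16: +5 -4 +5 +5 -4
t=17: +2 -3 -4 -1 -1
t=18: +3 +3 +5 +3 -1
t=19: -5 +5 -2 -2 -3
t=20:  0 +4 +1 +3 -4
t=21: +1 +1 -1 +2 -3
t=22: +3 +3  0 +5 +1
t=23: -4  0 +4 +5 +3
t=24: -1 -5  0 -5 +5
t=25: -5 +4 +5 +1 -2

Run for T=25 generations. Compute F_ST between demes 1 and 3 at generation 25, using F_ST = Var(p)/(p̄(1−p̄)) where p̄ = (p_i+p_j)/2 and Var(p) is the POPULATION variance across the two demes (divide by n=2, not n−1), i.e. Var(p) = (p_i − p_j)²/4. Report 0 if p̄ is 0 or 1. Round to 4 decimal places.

0.0001

t=0: k=[0 0 0 102 0]
t=1: x=[0.0000 0.0000 11.2200 79.5600 11.2200] k=[0 0 6 79 10]
t=2: x=[0.0000 0.6600 13.3700 63.3800 17.5900] k=[0 2 10 60 13]
t=3: x=[0.2200 2.6600 14.6200 49.3300 18.1700] k=[1 8 12 51 16]
t=4: x=[1.7700 7.6700 15.8500 42.8600 19.8500] k=[0 10 13 43 19]
t=5: x=[1.1000 9.2300 15.9700 37.0600 21.6400] k=[0 9 17 39 18]
t=6: x=[0.9900 8.8900 18.5400 34.2700 20.3100] k=[0 8 18 38 19]
t=7: x=[0.8800 8.2200 19.1000 33.7100 21.0900] k=[0 6 16 32 19]
t=8: x=[0.6600 6.4400 16.6600 28.8100 20.4300] k=[4 3 15 26 17]
t=9: x=[3.8900 4.4300 14.8900 23.8000 17.9900] k=[0 3 17 19 14]
t=10: x=[0.3300 4.2100 15.6800 18.2300 14.5500] k=[0 4 19 21 10]
t=11: x=[0.4400 5.2100 17.5700 19.5700 11.2100] k=[0 6 14 18 16]
t=12: x=[0.6600 6.2200 13.5600 17.3400 16.2200] k=[0 3 19 14 19]
t=13: x=[0.3300 4.4300 16.6900 15.1000 18.4500] k=[0 8 12 14 19]
t=14: x=[0.8800 7.5600 11.7800 14.3300 18.4500] k=[4 10 13 12 22]
t=15: x=[4.6600 9.6700 12.5600 13.2100 20.9000] k=[8 13 9 17 23]
t=16: x=[8.5500 12.0100 10.3200 16.7800 22.3400] k=[14 8 15 22 18]
t=17: x=[13.3400 9.4300 15.0000 20.7900 18.4400] k=[15 6 11 20 17]
t=18: x=[14.0100 7.5400 11.4400 18.6800 17.3300] k=[17 11 16 22 16]
t=19: x=[16.3400 12.2100 16.1100 20.6800 16.6600] k=[11 17 14 19 14]
t=20: x=[11.6600 16.0100 14.8800 17.9000 14.5500] k=[12 20 16 21 11]
t=21: x=[12.8800 18.6800 16.9900 19.3500 12.1000] k=[14 20 16 21 9]
t=22: x=[14.6600 18.9000 16.9900 19.1300 10.3200] k=[18 22 17 24 11]
t=23: x=[18.4400 21.0100 18.3200 21.8000 12.4300] k=[14 21 22 27 15]
t=24: x=[14.7700 20.3400 22.4400 25.1300 16.3200] k=[14 15 22 20 21]
t=25: x=[14.1100 15.6600 21.0100 20.3300 20.8900] k=[9 20 26 21 19]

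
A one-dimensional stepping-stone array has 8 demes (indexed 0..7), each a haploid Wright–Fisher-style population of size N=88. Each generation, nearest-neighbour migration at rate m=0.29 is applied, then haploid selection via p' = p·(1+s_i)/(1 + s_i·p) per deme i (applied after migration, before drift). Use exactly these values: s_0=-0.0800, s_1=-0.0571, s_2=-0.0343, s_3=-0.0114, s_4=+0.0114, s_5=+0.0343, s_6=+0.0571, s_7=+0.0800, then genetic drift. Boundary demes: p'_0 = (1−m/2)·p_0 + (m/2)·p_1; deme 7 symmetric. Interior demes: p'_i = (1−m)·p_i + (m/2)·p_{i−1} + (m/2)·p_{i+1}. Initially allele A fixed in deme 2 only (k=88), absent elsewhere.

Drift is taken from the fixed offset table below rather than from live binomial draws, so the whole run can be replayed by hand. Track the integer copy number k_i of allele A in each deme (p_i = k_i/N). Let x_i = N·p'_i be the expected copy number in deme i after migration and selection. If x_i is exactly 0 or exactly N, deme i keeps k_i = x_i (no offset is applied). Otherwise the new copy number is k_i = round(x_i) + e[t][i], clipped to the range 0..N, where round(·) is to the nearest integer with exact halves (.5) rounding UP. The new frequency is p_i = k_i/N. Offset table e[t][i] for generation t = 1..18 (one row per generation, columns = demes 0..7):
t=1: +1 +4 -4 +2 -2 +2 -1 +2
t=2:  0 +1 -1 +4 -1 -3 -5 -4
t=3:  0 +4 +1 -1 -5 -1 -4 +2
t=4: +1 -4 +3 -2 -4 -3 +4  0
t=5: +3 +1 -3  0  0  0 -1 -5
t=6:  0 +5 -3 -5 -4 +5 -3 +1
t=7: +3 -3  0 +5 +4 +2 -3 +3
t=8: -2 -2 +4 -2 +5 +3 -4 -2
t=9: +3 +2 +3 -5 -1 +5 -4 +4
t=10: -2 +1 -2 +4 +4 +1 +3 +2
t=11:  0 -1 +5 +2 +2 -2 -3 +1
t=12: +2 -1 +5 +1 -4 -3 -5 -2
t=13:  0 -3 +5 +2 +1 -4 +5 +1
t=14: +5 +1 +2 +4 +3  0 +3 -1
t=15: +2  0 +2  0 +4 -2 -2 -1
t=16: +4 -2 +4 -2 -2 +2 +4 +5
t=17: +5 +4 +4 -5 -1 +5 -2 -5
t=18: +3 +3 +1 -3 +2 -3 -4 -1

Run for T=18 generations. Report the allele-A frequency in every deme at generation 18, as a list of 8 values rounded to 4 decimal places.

t=0: k=[0 0 88 0 0 0 0 0]
t=1: x=[0.0000 12.1318 61.8430 12.6354 0.0000 0.0000 0.0000 0.0000] k=[0 16 58 15 0 0 0 0]
t=2: x=[2.1389 18.8834 44.9078 18.8894 2.1992 0.0000 0.0000 0.0000] k=[2 20 44 23 1 0 0 0]
t=3: x=[4.2590 19.9485 36.7261 22.6615 4.0890 0.1500 0.0000 0.0000] k=[4 24 38 22 0 0 0 0]
t=4: x=[6.3881 22.1416 32.9277 20.9465 3.2250 0.0000 0.0000 0.0000] k=[7 18 36 19 0 0 0 0]
t=5: x=[7.9697 18.1532 30.2286 18.5416 2.7854 0.0000 0.0000 0.0000] k=[11 19 27 19 3 0 0 0]
t=6: x=[11.3123 18.1387 24.0650 17.6775 4.9376 0.4498 0.0000 0.0000] k=[11 23 21 13 1 5 0 0]
t=7: x=[11.8581 20.0454 19.5933 12.2982 3.3564 3.8162 0.7660 0.0000] k=[15 17 20 17 7 6 0 0]
t=8: x=[14.2651 16.3479 18.6126 15.8356 8.3906 5.4447 0.9192 0.0000] k=[12 14 23 14 13 8 0 0]
t=9: x=[11.4346 14.2969 19.8484 15.0167 12.5414 7.8015 1.2253 0.0000] k=[14 16 23 10 12 13 0 0]
t=10: x=[13.3198 15.9430 19.5638 12.0552 11.9718 11.2980 1.9902 0.0000] k=[11 17 18 16 16 12 5 0]
t=11: x=[11.0395 15.5095 17.0795 16.1384 15.5647 11.9080 5.5729 0.7825] k=[11 15 22 18 18 10 3 2]
t=12: x=[10.7669 14.7009 19.8631 18.4125 16.9949 10.4516 4.0807 2.3121] k=[13 14 25 19 13 7 0 0]
t=13: x=[12.2397 14.7153 21.9549 18.8297 13.1261 7.0712 1.0723 0.0000] k=[12 12 27 21 14 3 6 0]
t=14: x=[11.1618 13.4897 23.3514 20.6731 13.5494 5.1923 4.9480 0.9389] k=[16 14 25 25 17 5 8 0]
t=15: x=[14.6626 15.1340 22.8103 23.6412 16.5719 7.4004 6.7427 1.2515] k=[17 15 25 24 21 5 5 0]
t=16: x=[15.6103 15.9575 22.8103 23.5119 19.2852 7.5495 4.5066 0.7825] k=[20 14 27 22 17 10 9 6]
t=17: x=[17.9111 15.9719 23.7795 21.8114 16.8640 11.1954 9.1556 6.9094] k=[23 20 28 17 16 16 7 2]
t=18: x=[21.1946 20.6513 24.6214 18.2834 16.2950 15.1125 7.9736 2.9357] k=[24 24 26 15 18 12 4 2]

[0.2727, 0.2727, 0.2955, 0.1705, 0.2045, 0.1364, 0.0455, 0.0227]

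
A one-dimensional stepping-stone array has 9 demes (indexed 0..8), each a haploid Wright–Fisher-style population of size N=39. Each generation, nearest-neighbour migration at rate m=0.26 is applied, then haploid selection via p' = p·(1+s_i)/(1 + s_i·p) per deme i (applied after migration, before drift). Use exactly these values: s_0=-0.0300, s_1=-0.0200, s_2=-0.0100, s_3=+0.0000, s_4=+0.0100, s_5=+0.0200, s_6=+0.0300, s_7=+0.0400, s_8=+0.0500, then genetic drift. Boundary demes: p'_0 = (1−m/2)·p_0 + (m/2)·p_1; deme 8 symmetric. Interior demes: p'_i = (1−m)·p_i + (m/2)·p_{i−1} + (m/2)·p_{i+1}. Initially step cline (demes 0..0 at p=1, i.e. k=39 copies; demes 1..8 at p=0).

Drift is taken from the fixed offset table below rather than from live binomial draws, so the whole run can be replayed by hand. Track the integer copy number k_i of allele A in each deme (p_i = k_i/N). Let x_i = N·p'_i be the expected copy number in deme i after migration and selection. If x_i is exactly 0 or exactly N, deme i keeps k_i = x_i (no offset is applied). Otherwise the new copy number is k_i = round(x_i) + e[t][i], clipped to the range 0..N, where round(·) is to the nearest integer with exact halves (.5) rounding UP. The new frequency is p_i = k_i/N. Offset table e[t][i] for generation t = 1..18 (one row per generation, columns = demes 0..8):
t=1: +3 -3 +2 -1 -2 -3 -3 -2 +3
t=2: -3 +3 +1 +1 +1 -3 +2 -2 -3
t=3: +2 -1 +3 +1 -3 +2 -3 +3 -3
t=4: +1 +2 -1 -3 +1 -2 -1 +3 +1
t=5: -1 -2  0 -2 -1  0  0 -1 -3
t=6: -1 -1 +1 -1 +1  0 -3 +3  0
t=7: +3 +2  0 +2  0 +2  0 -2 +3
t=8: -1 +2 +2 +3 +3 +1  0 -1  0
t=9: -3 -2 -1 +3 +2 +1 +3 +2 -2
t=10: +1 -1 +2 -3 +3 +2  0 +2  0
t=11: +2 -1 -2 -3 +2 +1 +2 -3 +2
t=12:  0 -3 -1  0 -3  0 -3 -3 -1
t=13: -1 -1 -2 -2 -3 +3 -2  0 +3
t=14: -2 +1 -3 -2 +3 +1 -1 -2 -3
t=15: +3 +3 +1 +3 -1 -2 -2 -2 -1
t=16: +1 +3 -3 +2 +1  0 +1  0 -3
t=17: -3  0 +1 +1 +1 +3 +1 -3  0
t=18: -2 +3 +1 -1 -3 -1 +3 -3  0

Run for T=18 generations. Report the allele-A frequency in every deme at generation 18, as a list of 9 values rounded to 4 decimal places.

t=0: k=[39 0 0 0 0 0 0 0 0]
t=1: x=[33.7941 4.9816 0.0000 0.0000 0.0000 0.0000 0.0000 0.0000 0.0000] k=[37 2 0 0 0 0 0 0 0]
t=2: x=[32.2823 6.1841 0.2574 0.0000 0.0000 0.0000 0.0000 0.0000 0.0000] k=[29 9 1 0 0 0 0 0 0]
t=3: x=[26.1388 10.4051 1.8918 0.1300 0.0000 0.0000 0.0000 0.0000 0.0000] k=[28 9 5 1 0 0 0 0 0]
t=4: x=[25.2602 10.7916 4.9564 1.3900 0.1313 0.0000 0.0000 0.0000 0.0000] k=[26 13 4 0 1 0 0 0 0]
t=5: x=[24.0301 13.3421 4.6090 0.6500 0.7473 0.1326 0.0000 0.0000 0.0000] k=[23 11 5 0 0 0 0 0 0]
t=6: x=[21.1455 11.6146 5.0854 0.6500 0.0000 0.0000 0.0000 0.0000 0.0000] k=[20 11 6 0 0 0 0 0 0]
t=7: x=[18.5336 11.3567 5.8201 0.7800 0.0000 0.0000 0.0000 0.0000 0.0000] k=[22 13 6 3 0 0 0 0 0]
t=8: x=[20.5341 13.0838 6.4656 3.0000 0.3939 0.0000 0.0000 0.0000 0.0000] k=[20 15 8 6 3 0 0 0 0]
t=9: x=[19.0531 14.5552 8.5825 5.8700 3.0277 0.3977 0.0000 0.0000 0.0000] k=[16 13 8 9 5 1 0 0 0]
t=10: x=[15.3257 12.5673 8.7118 8.3500 5.0435 1.4168 0.1339 0.0000 0.0000] k=[16 12 11 5 8 3 0 0 0]
t=11: x=[15.1966 12.2198 10.2738 6.1700 7.0171 3.3197 0.4016 0.0000 0.0000] k=[17 11 8 3 9 4 2 0 0]
t=12: x=[15.9322 11.2278 7.6778 4.4300 7.6309 4.4677 2.0568 0.2703 0.0000] k=[16 8 7 4 5 4 0 0 0]
t=13: x=[14.6801 8.7719 6.6842 4.5200 4.7816 3.6754 0.5354 0.0000 0.0000] k=[14 8 5 3 2 7 0 0 0]
t=14: x=[12.9551 8.2577 5.0854 3.1300 2.8058 5.5334 0.9366 0.0000 0.0000] k=[11 9 2 1 6 7 0 0 0]
t=15: x=[10.5046 8.2182 2.7542 1.7800 5.5270 6.0607 0.9366 0.0000 0.0000] k=[14 11 4 5 5 4 0 0 0]
t=16: x=[13.3414 10.3259 4.9961 4.8700 4.9126 3.6754 0.5354 0.0000 0.0000] k=[14 13 2 7 6 4 2 0 0]
t=17: x=[13.5990 11.5352 4.0434 6.2200 5.9198 4.0716 2.0568 0.2703 0.0000] k=[11 12 5 7 7 7 3 0 0]
t=18: x=[10.8893 10.8015 6.1180 6.7400 7.0573 6.5877 3.2162 0.4054 0.0000] k=[9 14 7 6 4 6 6 0 0]

[0.2308, 0.3590, 0.1795, 0.1538, 0.1026, 0.1538, 0.1538, 0.0000, 0.0000]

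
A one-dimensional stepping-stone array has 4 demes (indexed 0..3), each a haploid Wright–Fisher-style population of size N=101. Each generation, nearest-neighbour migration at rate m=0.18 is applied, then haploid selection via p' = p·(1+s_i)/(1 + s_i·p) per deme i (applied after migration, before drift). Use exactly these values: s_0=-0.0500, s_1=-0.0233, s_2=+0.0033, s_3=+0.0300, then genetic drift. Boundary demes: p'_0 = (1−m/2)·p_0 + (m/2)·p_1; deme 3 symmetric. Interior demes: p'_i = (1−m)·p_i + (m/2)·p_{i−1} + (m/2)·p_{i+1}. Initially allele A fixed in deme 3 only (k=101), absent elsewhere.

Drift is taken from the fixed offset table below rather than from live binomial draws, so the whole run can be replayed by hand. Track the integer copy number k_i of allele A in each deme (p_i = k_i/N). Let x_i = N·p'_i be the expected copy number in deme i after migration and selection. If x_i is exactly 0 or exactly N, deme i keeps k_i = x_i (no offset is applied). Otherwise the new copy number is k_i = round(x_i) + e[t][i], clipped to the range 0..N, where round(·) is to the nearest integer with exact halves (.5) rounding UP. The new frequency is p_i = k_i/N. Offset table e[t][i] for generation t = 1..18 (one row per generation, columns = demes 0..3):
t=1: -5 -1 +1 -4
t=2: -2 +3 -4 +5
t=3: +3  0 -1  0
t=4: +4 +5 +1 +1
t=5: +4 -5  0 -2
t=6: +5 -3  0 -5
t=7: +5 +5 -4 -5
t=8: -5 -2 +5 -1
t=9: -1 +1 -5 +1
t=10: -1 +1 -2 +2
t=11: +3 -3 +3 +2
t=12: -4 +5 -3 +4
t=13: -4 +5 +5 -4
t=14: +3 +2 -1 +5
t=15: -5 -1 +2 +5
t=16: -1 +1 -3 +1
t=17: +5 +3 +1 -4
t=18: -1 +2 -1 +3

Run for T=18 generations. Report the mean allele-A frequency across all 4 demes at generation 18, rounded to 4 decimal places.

0.3168

t=0: k=[0 0 0 101]
t=1: x=[0.0000 0.0000 9.1173 92.1516] k=[0 0 10 88]
t=2: x=[0.0000 0.8792 16.1647 81.4502] k=[0 4 12 86]
t=3: x=[0.3421 4.2627 17.9887 79.8387] k=[3 4 17 80]
t=4: x=[2.9400 4.9675 21.5558 74.9061] k=[7 10 23 76]
t=5: x=[6.9314 10.6729 26.6646 71.8468] k=[11 6 27 70]
t=6: x=[10.0751 8.1614 29.0481 66.8017] k=[15 5 29 62]
t=7: x=[13.4892 7.8869 29.8793 59.7532] k=[18 13 26 55]
t=8: x=[16.8186 14.3277 27.5059 53.1348] k=[12 12 33 52]
t=9: x=[11.4681 13.6100 32.8930 51.0363] k=[10 15 28 52]
t=10: x=[9.9791 15.4096 29.0581 50.5863] k=[9 16 27 53]
t=11: x=[9.1923 16.0393 28.4172 51.4063] k=[12 13 31 53]
t=12: x=[11.5547 14.2392 31.4313 51.7661] k=[8 19 28 56]
t=13: x=[8.5787 18.4616 29.7791 54.2231] k=[5 23 35 50]
t=14: x=[6.3097 22.0509 35.3457 49.3957] k=[9 24 34 54]
t=15: x=[9.8831 23.1269 34.9753 52.9451] k=[5 22 37 58]
t=16: x=[6.2236 21.4194 37.6177 56.8459] k=[5 22 35 58]
t=17: x=[6.2236 21.2418 35.9763 56.6665] k=[11 24 37 53]
t=18: x=[11.6316 23.5713 37.3475 52.3057] k=[11 26 36 55]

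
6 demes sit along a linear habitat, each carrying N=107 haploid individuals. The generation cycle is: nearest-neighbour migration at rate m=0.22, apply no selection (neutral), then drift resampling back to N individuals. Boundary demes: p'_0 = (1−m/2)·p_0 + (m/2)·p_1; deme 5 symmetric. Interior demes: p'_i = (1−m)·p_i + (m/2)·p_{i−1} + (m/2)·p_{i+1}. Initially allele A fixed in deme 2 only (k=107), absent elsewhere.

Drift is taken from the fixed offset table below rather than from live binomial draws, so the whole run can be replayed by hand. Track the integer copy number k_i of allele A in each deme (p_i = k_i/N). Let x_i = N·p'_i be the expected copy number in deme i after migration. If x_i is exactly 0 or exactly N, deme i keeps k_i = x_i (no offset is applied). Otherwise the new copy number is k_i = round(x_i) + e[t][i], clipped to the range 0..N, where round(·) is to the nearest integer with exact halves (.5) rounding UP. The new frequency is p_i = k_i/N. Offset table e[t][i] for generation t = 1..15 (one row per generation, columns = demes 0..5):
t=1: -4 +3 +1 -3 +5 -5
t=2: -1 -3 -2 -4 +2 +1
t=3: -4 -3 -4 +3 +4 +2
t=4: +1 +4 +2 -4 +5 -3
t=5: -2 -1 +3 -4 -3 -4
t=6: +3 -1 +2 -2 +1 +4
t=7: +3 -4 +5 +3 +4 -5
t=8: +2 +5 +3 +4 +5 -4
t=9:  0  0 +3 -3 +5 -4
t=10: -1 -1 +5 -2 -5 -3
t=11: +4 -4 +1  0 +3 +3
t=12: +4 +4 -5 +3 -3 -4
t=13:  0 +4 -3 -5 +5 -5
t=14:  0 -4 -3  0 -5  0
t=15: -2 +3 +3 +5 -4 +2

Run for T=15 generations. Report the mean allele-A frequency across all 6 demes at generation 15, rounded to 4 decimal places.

t=0: k=[0 0 107 0 0 0]
t=1: x=[0.0000 11.7700 83.4600 11.7700 0.0000 0.0000] k=[0 15 84 9 0 0]
t=2: x=[1.6500 20.9400 68.1600 16.2600 0.9900 0.0000] k=[1 18 66 12 3 0]
t=3: x=[2.8700 21.4100 54.7800 16.9500 3.6600 0.3300] k=[0 18 51 20 8 2]
t=4: x=[1.9800 19.6500 43.9600 22.0900 8.6600 2.6600] k=[3 24 46 18 14 0]
t=5: x=[5.3100 24.1100 40.5000 20.6400 12.9000 1.5400] k=[3 23 44 17 10 0]
t=6: x=[5.2000 23.1100 38.7200 19.2000 9.6700 1.1000] k=[8 22 41 17 11 5]
t=7: x=[9.5400 22.5500 36.2700 18.9800 11.0000 5.6600] k=[13 19 41 22 15 1]
t=8: x=[13.6600 20.7600 36.4900 23.3200 14.2300 2.5400] k=[16 26 39 27 19 0]
t=9: x=[17.1000 26.3300 36.2500 27.4400 17.7900 2.0900] k=[17 26 39 24 23 0]
t=10: x=[17.9900 26.4400 35.9200 25.5400 20.5800 2.5300] k=[17 25 41 24 16 0]
t=11: x=[17.8800 25.8800 37.3700 24.9900 15.1200 1.7600] k=[22 22 38 25 18 5]
t=12: x=[22.0000 23.7600 34.8100 25.6600 17.3400 6.4300] k=[26 28 30 29 14 2]
t=13: x=[26.2200 28.0000 29.6700 27.4600 14.3300 3.3200] k=[26 32 27 22 19 0]
t=14: x=[26.6600 30.7900 27.0000 22.2200 17.2400 2.0900] k=[27 27 24 22 12 2]
t=15: x=[27.0000 26.6700 24.1100 21.1200 12.0000 3.1000] k=[25 30 27 26 8 5]

0.1885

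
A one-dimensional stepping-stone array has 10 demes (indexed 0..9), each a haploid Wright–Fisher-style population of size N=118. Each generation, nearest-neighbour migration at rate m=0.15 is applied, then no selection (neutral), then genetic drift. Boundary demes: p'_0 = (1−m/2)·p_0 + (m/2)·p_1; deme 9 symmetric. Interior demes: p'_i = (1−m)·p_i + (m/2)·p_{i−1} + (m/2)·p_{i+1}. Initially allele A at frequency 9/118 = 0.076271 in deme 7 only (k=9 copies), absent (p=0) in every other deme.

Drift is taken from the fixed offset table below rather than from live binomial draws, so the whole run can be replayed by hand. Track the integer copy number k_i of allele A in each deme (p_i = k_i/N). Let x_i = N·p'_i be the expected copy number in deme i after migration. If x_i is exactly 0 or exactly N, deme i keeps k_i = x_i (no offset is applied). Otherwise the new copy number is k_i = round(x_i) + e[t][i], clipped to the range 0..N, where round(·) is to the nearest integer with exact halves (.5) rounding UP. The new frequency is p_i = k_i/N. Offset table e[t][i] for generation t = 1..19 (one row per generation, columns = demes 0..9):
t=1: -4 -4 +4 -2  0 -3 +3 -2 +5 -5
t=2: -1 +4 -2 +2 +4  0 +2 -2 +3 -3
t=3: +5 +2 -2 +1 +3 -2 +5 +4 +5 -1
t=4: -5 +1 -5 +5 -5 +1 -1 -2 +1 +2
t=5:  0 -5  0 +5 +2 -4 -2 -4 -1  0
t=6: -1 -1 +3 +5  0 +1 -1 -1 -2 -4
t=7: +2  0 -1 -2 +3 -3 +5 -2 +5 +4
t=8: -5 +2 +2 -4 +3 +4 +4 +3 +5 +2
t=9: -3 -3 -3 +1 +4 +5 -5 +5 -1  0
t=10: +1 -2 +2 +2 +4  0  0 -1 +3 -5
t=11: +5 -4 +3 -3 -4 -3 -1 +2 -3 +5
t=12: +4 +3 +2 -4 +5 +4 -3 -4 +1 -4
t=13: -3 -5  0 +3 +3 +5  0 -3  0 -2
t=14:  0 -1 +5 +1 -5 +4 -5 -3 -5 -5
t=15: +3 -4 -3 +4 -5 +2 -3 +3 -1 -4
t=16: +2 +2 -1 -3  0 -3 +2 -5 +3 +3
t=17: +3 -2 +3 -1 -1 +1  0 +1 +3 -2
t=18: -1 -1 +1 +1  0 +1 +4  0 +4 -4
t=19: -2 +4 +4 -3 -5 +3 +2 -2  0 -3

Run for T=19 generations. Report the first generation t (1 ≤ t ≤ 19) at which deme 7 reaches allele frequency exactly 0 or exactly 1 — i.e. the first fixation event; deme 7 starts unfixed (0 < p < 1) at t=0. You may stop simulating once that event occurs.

16

t=0: k=[0 0 0 0 0 0 0 9 0 0]
t=1: x=[0.0000 0.0000 0.0000 0.0000 0.0000 0.0000 0.6750 7.6500 0.6750 0.0000] k=[0 0 0 0 0 0 4 6 6 0]
t=2: x=[0.0000 0.0000 0.0000 0.0000 0.0000 0.3000 3.8500 5.8500 5.5500 0.4500] k=[0 0 0 0 0 0 6 4 9 0]
t=3: x=[0.0000 0.0000 0.0000 0.0000 0.0000 0.4500 5.4000 4.5250 7.9500 0.6750] k=[0 0 0 0 0 0 10 9 13 0]
t=4: x=[0.0000 0.0000 0.0000 0.0000 0.0000 0.7500 9.1750 9.3750 11.7250 0.9750] k=[0 0 0 0 0 2 8 7 13 3]
t=5: x=[0.0000 0.0000 0.0000 0.0000 0.1500 2.3000 7.4750 7.5250 11.8000 3.7500] k=[0 0 0 0 2 0 5 4 11 4]
t=6: x=[0.0000 0.0000 0.0000 0.1500 1.7000 0.5250 4.5500 4.6000 9.9500 4.5250] k=[0 0 0 5 2 2 4 4 8 1]
t=7: x=[0.0000 0.0000 0.3750 4.4000 2.2250 2.1500 3.8500 4.3000 7.1750 1.5250] k=[0 0 0 2 5 0 9 2 12 6]
t=8: x=[0.0000 0.0000 0.1500 2.0750 4.4000 1.0500 7.8000 3.2750 10.8000 6.4500] k=[0 0 2 0 7 5 12 6 16 8]
t=9: x=[0.0000 0.1500 1.7000 0.6750 6.3250 5.6750 11.0250 7.2000 14.6500 8.6000] k=[0 0 0 2 10 11 6 12 14 9]
t=10: x=[0.0000 0.0000 0.1500 2.4500 9.4750 10.5500 6.8250 11.7000 13.4750 9.3750] k=[0 0 2 4 13 11 7 11 16 4]
t=11: x=[0.0000 0.1500 2.0000 4.5250 12.1750 10.8500 7.6000 11.0750 14.7250 4.9000] k=[0 0 5 2 8 8 7 13 12 10]
t=12: x=[0.0000 0.3750 4.4000 2.6750 7.5500 7.9250 7.5250 12.4750 11.9250 10.1500] k=[0 3 6 0 13 12 5 8 13 6]
t=13: x=[0.2250 3.0000 5.3250 1.4250 11.9500 11.5500 5.7500 8.1500 12.1000 6.5250] k=[0 0 5 4 15 17 6 5 12 5]
t=14: x=[0.0000 0.3750 4.5500 4.9000 14.3250 16.0250 6.7500 5.6000 10.9500 5.5250] k=[0 0 10 6 9 20 2 3 6 1]
t=15: x=[0.0000 0.7500 8.9500 6.5250 9.6000 17.8250 3.4250 3.1500 5.4000 1.3750] k=[0 0 6 11 5 20 0 6 4 0]
t=16: x=[0.0000 0.4500 5.9250 10.1750 6.5750 17.3750 1.9500 5.4000 3.8500 0.3000] k=[0 2 5 7 7 14 4 0 7 3]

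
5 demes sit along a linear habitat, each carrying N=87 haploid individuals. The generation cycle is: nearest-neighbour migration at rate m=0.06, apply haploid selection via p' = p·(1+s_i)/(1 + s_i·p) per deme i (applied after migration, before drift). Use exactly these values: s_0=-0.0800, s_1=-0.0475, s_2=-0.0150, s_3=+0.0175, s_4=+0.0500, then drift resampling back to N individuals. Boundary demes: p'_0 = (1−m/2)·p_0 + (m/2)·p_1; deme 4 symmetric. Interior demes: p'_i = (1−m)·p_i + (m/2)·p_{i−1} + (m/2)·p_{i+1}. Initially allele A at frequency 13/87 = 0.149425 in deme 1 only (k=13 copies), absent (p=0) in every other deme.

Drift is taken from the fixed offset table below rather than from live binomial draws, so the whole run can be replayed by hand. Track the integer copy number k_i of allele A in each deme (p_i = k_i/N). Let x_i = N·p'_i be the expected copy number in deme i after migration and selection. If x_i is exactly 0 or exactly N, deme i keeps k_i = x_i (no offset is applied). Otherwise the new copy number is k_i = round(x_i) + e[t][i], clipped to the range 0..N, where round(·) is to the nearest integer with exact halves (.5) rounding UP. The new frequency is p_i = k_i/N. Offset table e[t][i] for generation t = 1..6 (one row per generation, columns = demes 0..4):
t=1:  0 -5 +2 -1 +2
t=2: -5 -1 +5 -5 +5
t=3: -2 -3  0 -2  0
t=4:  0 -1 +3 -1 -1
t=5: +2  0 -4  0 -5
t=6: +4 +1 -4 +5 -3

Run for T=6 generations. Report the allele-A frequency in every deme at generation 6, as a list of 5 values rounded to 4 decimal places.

t=0: k=[0 13 0 0 0]
t=1: x=[0.3589 11.7177 0.3842 0.0000 0.0000] k=[0 7 2 0 0]
t=2: x=[0.1932 6.3476 2.0594 0.0610 0.0000] k=[0 5 7 0 0]
t=3: x=[0.1380 4.6893 6.6368 0.2137 0.0000] k=[0 2 7 0 0]
t=4: x=[0.0552 1.9930 6.5479 0.2137 0.0000] k=[0 1 10 0 0]
t=5: x=[0.0276 1.1819 9.3037 0.3052 0.0000] k=[2 1 5 0 0]
t=6: x=[1.8157 1.0961 4.6629 0.1526 0.0000] k=[6 2 1 5 0]

[0.0690, 0.0230, 0.0115, 0.0575, 0.0000]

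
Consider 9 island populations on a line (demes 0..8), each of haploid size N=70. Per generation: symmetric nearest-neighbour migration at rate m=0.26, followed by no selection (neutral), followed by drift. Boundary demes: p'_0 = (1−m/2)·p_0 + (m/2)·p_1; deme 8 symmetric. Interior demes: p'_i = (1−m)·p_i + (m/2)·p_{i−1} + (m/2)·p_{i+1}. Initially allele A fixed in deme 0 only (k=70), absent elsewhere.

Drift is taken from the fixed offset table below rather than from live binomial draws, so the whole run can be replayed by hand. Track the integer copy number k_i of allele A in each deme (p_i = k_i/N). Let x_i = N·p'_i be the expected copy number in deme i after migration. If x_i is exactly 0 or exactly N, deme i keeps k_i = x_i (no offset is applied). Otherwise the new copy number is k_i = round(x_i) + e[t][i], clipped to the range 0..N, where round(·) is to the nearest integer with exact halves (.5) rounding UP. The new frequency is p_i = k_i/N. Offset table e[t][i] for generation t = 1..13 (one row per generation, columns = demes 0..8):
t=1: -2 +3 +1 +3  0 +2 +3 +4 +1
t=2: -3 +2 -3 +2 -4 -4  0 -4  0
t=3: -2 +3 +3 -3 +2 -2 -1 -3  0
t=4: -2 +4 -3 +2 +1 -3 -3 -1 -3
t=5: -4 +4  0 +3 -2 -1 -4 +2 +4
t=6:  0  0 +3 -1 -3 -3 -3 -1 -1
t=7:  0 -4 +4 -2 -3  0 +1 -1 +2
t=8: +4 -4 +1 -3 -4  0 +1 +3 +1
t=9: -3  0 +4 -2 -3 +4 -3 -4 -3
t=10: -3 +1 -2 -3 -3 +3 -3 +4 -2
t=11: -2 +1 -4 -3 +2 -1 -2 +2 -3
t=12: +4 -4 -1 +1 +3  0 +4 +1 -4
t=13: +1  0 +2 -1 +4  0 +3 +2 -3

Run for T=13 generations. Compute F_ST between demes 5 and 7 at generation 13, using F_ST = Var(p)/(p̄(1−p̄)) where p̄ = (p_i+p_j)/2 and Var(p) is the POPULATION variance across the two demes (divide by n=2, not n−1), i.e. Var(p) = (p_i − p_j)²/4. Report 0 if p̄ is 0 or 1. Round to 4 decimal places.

t=0: k=[70 0 0 0 0 0 0 0 0]
t=1: x=[60.9000 9.1000 0.0000 0.0000 0.0000 0.0000 0.0000 0.0000 0.0000] k=[59 12 0 0 0 0 0 0 0]
t=2: x=[52.8900 16.5500 1.5600 0.0000 0.0000 0.0000 0.0000 0.0000 0.0000] k=[50 19 0 0 0 0 0 0 0]
t=3: x=[45.9700 20.5600 2.4700 0.0000 0.0000 0.0000 0.0000 0.0000 0.0000] k=[44 24 5 0 0 0 0 0 0]
t=4: x=[41.4000 24.1300 6.8200 0.6500 0.0000 0.0000 0.0000 0.0000 0.0000] k=[39 28 4 3 0 0 0 0 0]
t=5: x=[37.5700 26.3100 6.9900 2.7400 0.3900 0.0000 0.0000 0.0000 0.0000] k=[34 30 7 6 0 0 0 0 0]
t=6: x=[33.4800 27.5300 9.8600 5.3500 0.7800 0.0000 0.0000 0.0000 0.0000] k=[33 28 13 4 0 0 0 0 0]
t=7: x=[32.3500 26.7000 13.7800 4.6500 0.5200 0.0000 0.0000 0.0000 0.0000] k=[32 23 18 3 0 0 0 0 0]
t=8: x=[30.8300 23.5200 16.7000 4.5600 0.3900 0.0000 0.0000 0.0000 0.0000] k=[35 20 18 2 0 0 0 0 0]
t=9: x=[33.0500 21.6900 16.1800 3.8200 0.2600 0.0000 0.0000 0.0000 0.0000] k=[30 22 20 2 0 0 0 0 0]
t=10: x=[28.9600 22.7800 17.9200 4.0800 0.2600 0.0000 0.0000 0.0000 0.0000] k=[26 24 16 1 0 0 0 0 0]
t=11: x=[25.7400 23.2200 15.0900 2.8200 0.1300 0.0000 0.0000 0.0000 0.0000] k=[24 24 11 0 2 0 0 0 0]
t=12: x=[24.0000 22.3100 11.2600 1.6900 1.4800 0.2600 0.0000 0.0000 0.0000] k=[28 18 10 3 4 0 0 0 0]
t=13: x=[26.7000 18.2600 10.1300 4.0400 3.3500 0.5200 0.0000 0.0000 0.0000] k=[28 18 12 3 7 1 0 0 0]

0.0072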